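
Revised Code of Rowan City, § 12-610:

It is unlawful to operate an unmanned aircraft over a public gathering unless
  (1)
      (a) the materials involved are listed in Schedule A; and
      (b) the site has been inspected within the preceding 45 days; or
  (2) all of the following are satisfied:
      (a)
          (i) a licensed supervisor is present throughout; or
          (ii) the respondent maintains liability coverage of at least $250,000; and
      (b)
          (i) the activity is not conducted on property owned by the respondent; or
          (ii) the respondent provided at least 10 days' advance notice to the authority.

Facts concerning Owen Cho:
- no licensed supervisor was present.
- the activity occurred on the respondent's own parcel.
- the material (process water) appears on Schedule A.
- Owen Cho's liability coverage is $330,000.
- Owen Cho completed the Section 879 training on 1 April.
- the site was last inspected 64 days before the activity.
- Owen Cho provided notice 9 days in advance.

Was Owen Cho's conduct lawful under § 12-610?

No — unlawful.

(a) Schedule A material — satisfied.
(b) site inspected — not met.
(1): T AND F → false.
(i) supervisor present — not satisfied.
(ii) coverage ≥ $250,000 — holds.
So (a) is satisfied (F OR T).
(i) not (own property) — fails.
(ii) ≥10 days' notice — not satisfied.
So (b) is not satisfied (F OR F).
(2): T AND F → false.
Overall = F OR F = false.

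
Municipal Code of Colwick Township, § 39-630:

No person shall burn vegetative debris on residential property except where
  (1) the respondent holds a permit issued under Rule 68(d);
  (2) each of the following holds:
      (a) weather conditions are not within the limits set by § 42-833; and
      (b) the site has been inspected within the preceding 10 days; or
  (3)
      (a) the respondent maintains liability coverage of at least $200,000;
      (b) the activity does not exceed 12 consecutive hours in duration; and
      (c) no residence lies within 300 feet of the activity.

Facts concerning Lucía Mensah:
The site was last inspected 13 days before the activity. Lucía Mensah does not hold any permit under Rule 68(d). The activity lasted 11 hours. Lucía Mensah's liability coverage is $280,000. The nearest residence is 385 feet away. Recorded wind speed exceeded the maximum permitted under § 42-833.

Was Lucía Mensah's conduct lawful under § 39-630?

Yes — lawful.

(1) holds permit — not satisfied.
(a) not (weather ok) — met.
(b) site inspected — not satisfied.
So (2) is not satisfied (T AND F).
(a) coverage ≥ $200,000 — satisfied.
(b) ≤ 12 hrs duration — holds.
(c) no residence in 300 ft — satisfied.
(3) = T AND T AND T = true.
Overall = F OR F OR T = true.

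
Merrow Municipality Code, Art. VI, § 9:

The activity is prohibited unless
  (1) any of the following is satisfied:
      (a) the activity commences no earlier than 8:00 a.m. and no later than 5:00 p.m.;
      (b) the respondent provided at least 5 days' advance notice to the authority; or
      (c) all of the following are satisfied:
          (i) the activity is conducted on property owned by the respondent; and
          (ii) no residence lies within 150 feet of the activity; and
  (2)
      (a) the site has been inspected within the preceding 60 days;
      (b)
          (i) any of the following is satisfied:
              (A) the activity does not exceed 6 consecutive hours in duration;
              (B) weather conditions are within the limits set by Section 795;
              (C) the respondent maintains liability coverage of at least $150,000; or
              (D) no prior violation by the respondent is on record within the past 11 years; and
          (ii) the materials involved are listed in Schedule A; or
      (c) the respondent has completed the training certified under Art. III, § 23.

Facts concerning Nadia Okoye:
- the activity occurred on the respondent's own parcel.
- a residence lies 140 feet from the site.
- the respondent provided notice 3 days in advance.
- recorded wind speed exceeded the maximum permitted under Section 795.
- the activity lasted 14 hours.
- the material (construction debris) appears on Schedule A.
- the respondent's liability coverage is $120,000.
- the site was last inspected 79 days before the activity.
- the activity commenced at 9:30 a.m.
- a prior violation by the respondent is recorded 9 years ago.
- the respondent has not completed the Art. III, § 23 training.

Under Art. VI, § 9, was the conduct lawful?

No — unlawful.

(a) start within hours — met.
(b) ≥5 days' notice — not met.
(i) own property — satisfied.
(ii) no residence in 150 ft — not met.
(c) = T AND F = false.
(1): T OR F OR F → true.
(a) site inspected — not satisfied.
(A) ≤ 6 hrs duration — fails.
(B) weather ok — not satisfied.
(C) coverage ≥ $150,000 — not met.
(D) no prior violation — fails.
(i): F OR F OR F OR F → false.
(ii) Schedule A material — holds.
(b) = F AND T = false.
(c) training certified — not met.
(2): F OR F OR F → false.
Overall = T AND F = false.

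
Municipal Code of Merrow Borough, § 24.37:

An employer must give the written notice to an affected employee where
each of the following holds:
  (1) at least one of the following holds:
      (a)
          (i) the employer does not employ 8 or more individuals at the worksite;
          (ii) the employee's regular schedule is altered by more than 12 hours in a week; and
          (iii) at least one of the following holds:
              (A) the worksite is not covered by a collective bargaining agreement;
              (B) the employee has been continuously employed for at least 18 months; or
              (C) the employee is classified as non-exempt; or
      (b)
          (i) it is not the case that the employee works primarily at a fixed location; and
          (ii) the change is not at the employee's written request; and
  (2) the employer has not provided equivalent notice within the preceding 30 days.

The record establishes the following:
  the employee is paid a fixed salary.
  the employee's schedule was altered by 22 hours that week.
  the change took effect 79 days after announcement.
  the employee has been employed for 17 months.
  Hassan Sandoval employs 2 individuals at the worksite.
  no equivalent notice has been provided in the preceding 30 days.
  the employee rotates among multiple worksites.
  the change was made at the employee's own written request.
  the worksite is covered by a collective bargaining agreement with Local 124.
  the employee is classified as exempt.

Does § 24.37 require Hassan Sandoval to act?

(i) not (≥ 8 at site) — met.
(ii) schedule shift > 12h — holds.
(A) no CBA — fails.
(B) tenure ≥ 18 mo. — fails.
(C) non-exempt — not satisfied.
So (iii) is not satisfied (F OR F OR F).
(a): T AND T AND F → false.
(i) not (fixed location) — met.
(ii) not employee-requested — not satisfied.
(b) = T AND F = false.
(1) = F OR F = false.
(2) no recent notice — satisfied.
So Overall is not satisfied (F AND T).

No — not required.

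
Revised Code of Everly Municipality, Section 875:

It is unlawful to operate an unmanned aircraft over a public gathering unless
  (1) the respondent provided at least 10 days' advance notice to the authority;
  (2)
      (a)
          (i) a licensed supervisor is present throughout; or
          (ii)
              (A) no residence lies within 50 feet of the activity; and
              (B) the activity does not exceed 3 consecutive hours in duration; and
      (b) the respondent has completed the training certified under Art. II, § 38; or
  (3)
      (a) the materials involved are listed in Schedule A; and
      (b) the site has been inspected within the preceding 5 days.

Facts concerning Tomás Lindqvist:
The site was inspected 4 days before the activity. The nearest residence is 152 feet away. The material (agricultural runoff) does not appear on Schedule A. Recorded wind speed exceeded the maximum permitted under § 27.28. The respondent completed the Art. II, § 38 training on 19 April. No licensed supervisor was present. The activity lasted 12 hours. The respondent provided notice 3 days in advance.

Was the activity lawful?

No — unlawful.

(1) ≥10 days' notice — not satisfied.
(i) supervisor present — not satisfied.
(A) no residence in 50 ft — holds.
(B) ≤ 3 hrs duration — not satisfied.
(ii) = T AND F = false.
(a) = F OR F = false.
(b) training certified — met.
(2): F AND T → false.
(a) Schedule A material — fails.
(b) site inspected — satisfied.
So (3) is not satisfied (F AND T).
Overall: F OR F OR F → false.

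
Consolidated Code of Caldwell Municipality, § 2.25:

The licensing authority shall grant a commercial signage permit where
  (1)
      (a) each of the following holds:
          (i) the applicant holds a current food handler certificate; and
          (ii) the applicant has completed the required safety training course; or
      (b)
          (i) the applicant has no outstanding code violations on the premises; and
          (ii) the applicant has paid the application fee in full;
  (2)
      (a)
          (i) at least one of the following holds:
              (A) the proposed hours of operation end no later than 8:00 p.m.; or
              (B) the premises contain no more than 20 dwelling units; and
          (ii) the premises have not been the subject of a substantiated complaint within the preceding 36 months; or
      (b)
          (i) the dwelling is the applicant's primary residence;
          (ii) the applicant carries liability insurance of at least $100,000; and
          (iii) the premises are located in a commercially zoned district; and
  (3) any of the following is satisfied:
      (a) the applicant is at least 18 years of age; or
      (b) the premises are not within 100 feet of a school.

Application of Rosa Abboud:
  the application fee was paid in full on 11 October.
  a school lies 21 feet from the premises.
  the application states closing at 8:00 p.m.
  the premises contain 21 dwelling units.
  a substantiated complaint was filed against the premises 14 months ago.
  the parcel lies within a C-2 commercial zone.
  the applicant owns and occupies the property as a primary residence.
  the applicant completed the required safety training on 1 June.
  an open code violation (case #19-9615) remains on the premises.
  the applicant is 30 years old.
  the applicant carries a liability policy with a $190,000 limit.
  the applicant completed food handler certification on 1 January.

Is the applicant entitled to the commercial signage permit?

Yes — granted.

(i) food handler cert. — met.
(ii) safety training — holds.
So (a) is satisfied (T AND T).
(i) no code violations — fails.
(ii) fee paid — satisfied.
So (b) is not satisfied (F AND T).
So (1) is satisfied (T OR F).
(A) closes by 8 p.m. — holds.
(B) ≤ 20 units — not satisfied.
So (i) is satisfied (T OR F).
(ii) no complaint in 36 mo. — not met.
So (a) is not satisfied (T AND F).
(i) primary residence — satisfied.
(ii) insurance ≥ $100,000 — satisfied.
(iii) commercially zoned — satisfied.
(b): T AND T AND T → true.
(2) = F OR T = true.
(a) age ≥ 18 — holds.
(b) ≥100 ft from school — not satisfied.
(3): T OR F → true.
So Overall is satisfied (T AND T AND T).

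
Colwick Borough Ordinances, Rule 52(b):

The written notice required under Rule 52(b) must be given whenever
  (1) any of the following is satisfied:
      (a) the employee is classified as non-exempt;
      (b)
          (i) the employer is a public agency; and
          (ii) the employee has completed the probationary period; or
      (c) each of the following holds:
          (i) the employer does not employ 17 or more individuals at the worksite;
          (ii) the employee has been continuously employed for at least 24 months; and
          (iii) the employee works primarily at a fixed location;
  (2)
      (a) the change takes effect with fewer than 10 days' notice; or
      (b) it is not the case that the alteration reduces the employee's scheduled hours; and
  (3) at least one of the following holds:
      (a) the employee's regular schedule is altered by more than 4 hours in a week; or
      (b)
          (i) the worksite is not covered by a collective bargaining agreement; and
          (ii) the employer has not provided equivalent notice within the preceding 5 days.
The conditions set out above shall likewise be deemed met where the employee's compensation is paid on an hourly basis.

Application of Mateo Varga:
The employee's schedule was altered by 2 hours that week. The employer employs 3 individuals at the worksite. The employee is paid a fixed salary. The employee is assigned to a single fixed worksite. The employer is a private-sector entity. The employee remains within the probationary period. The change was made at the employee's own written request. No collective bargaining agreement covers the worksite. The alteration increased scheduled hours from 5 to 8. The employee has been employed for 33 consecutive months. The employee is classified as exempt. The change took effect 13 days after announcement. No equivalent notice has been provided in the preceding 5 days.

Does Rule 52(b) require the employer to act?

Yes — required.

(a) non-exempt — fails.
(i) public agency — not met.
(ii) past probation — not satisfied.
(b) = F AND F = false.
(i) not (≥ 17 at site) — met.
(ii) tenure ≥ 24 mo. — met.
(iii) fixed location — met.
So (c) is satisfied (T AND T AND T).
So (1) is satisfied (F OR F OR T).
(a) < 10 days' notice — not satisfied.
(b) not (hours reduced) — satisfied.
So (2) is satisfied (F OR T).
(a) schedule shift > 4h — not met.
(i) no CBA — satisfied.
(ii) no recent notice — holds.
(b): T AND T → true.
(3): F OR T → true.
So Overall is satisfied (T AND T AND T).
Exception (hourly-paid) — not satisfied.
Result: main true OR exception false → true.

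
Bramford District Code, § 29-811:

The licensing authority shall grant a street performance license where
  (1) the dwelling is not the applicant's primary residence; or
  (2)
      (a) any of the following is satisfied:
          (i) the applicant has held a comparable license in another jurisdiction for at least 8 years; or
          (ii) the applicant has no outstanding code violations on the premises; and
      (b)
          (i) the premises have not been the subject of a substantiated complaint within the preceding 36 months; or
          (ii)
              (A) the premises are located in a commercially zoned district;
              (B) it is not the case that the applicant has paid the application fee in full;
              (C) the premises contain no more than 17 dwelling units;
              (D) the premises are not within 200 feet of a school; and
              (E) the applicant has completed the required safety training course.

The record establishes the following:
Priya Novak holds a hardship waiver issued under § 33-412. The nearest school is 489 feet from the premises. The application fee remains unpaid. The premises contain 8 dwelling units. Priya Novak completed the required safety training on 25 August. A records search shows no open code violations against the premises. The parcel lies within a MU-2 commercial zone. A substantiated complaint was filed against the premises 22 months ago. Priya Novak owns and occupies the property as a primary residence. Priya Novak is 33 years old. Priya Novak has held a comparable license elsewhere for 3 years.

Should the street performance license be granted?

Yes — granted.

(1) not (primary residence) — fails.
(i) prior license ≥ 8 yr — fails.
(ii) no code violations — satisfied.
So (a) is satisfied (F OR T).
(i) no complaint in 36 mo. — not met.
(A) commercially zoned — holds.
(B) not (fee paid) — satisfied.
(C) ≤ 17 units — holds.
(D) ≥200 ft from school — satisfied.
(E) safety training — holds.
(ii) = T AND T AND T AND T AND T = true.
So (b) is satisfied (F OR T).
(2) = T AND T = true.
Overall = F OR T = true.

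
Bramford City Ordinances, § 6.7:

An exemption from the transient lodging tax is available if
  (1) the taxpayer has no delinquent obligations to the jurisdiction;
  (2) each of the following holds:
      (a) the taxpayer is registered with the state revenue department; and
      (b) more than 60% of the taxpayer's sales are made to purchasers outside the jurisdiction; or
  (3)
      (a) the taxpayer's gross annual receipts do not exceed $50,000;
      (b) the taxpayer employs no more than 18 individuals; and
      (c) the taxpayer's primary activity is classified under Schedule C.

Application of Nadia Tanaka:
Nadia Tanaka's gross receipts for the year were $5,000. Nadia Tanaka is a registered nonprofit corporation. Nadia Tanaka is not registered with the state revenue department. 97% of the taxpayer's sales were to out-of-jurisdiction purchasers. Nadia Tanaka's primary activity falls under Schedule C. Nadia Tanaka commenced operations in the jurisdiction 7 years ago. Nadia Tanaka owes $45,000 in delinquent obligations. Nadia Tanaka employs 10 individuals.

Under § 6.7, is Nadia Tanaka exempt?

Yes — exempt.

(1) no delinquency — fails.
(a) state-registered — not satisfied.
(b) >60% out-of-jur. sales — holds.
(2): F AND T → false.
(a) receipts ≤ $50,000 — met.
(b) ≤ 18 employees — holds.
(c) Schedule C activity — holds.
(3): T AND T AND T → true.
Overall = F OR F OR T = true.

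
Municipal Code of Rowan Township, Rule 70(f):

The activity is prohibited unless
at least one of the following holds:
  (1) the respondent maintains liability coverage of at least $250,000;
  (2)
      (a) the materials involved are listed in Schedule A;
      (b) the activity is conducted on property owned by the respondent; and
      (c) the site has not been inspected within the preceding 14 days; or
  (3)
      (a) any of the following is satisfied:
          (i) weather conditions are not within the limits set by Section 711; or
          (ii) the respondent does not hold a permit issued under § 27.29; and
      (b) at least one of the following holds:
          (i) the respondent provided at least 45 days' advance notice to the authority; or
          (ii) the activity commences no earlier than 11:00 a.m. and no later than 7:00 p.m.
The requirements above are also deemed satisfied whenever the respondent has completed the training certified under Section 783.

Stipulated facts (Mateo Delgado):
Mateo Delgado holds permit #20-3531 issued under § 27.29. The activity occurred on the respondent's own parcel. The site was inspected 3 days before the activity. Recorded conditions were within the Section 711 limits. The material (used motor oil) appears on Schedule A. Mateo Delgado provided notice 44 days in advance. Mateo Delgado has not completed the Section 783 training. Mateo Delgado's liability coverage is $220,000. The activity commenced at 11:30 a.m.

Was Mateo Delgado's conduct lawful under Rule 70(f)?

No — unlawful.

(1) coverage ≥ $250,000 — fails.
(a) Schedule A material — satisfied.
(b) own property — met.
(c) not (site inspected) — fails.
So (2) is not satisfied (T AND T AND F).
(i) not (weather ok) — not met.
(ii) not (holds permit) — fails.
(a) = F OR F = false.
(i) ≥45 days' notice — not met.
(ii) start within hours — satisfied.
So (b) is satisfied (F OR T).
(3): F AND T → false.
Overall = F OR F OR F = false.
Exception (training certified) — not satisfied.
Result: main false OR exception false → false.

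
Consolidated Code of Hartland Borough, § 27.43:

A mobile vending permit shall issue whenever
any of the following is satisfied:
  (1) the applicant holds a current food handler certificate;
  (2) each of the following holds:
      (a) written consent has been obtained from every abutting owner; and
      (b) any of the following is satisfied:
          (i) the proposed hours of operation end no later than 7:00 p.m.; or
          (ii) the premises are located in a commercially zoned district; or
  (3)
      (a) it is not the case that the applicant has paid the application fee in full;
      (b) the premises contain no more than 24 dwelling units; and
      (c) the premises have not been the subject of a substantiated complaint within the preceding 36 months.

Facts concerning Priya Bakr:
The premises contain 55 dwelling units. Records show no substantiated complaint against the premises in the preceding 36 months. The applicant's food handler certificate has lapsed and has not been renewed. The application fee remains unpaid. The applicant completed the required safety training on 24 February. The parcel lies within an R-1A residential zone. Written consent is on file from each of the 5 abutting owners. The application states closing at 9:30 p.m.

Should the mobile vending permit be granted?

No — denied.

(1) food handler cert. — not met.
(a) all abutters consent — satisfied.
(i) closes by 7 p.m. — not met.
(ii) commercially zoned — fails.
So (b) is not satisfied (F OR F).
(2) = T AND F = false.
(a) not (fee paid) — holds.
(b) ≤ 24 units — not met.
(c) no complaint in 36 mo. — satisfied.
(3): T AND F AND T → false.
So Overall is not satisfied (F OR F OR F).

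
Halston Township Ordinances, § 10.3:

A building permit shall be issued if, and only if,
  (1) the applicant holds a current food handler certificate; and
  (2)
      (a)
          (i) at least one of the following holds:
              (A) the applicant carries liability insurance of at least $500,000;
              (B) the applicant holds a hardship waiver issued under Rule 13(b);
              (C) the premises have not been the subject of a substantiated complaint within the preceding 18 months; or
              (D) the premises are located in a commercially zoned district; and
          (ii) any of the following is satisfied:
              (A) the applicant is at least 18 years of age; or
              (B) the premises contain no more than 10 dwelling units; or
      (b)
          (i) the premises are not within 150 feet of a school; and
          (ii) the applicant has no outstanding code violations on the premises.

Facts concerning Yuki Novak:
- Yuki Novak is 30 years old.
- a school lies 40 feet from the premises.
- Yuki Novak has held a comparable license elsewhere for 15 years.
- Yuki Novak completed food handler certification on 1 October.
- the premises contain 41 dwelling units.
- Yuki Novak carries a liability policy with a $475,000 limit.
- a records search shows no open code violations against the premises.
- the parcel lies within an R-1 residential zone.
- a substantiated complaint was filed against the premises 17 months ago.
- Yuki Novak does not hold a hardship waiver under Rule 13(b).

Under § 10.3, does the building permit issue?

No — denied.

(1) food handler cert. — satisfied.
(A) insurance ≥ $500,000 — fails.
(B) hardship waiver — fails.
(C) no complaint in 18 mo. — not satisfied.
(D) commercially zoned — fails.
(i) = F OR F OR F OR F = false.
(A) age ≥ 18 — satisfied.
(B) ≤ 10 units — not satisfied.
(ii) = T OR F = true.
So (a) is not satisfied (F AND T).
(i) ≥150 ft from school — fails.
(ii) no code violations — met.
(b) = F AND T = false.
(2): F OR F → false.
So Overall is not satisfied (T AND F).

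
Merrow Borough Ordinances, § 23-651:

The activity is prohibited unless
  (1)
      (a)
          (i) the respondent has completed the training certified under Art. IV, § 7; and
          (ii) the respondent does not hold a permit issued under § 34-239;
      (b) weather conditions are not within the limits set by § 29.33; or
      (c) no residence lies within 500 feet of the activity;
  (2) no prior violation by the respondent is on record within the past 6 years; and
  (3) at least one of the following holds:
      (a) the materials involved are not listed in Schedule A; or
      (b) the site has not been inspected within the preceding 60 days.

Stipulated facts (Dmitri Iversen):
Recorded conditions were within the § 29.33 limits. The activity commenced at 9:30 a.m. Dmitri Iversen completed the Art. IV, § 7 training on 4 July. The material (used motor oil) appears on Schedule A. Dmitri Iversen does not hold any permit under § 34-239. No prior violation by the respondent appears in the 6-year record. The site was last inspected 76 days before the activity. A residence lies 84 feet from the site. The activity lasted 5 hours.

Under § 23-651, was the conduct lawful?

(i) training certified — satisfied.
(ii) not (holds permit) — holds.
So (a) is satisfied (T AND T).
(b) not (weather ok) — not met.
(c) no residence in 500 ft — fails.
So (1) is satisfied (T OR F OR F).
(2) no prior violation — met.
(a) not (Schedule A material) — not satisfied.
(b) not (site inspected) — met.
(3) = F OR T = true.
So Overall is satisfied (T AND T AND T).

Yes — lawful.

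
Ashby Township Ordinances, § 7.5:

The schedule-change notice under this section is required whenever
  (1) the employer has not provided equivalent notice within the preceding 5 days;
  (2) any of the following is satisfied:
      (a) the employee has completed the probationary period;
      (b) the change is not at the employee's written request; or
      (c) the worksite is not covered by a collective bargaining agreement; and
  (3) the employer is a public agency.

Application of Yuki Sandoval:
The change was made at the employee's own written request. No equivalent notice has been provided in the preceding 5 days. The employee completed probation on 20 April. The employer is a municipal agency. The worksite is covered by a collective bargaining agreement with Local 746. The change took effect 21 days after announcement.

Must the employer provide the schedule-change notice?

(1) no recent notice — holds.
(a) past probation — satisfied.
(b) not employee-requested — not satisfied.
(c) no CBA — not met.
(2) = T OR F OR F = true.
(3) public agency — holds.
So Overall is satisfied (T AND T AND T).

Yes — required.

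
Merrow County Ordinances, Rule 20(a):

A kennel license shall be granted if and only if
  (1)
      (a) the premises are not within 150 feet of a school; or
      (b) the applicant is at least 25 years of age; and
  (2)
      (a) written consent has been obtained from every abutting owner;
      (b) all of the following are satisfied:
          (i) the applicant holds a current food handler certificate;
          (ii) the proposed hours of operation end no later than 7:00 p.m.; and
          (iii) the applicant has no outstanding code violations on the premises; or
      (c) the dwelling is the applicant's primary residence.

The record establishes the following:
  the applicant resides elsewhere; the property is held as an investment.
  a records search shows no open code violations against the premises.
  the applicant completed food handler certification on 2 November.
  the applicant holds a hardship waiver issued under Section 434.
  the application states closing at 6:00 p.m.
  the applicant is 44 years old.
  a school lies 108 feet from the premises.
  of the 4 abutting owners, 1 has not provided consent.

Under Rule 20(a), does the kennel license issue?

(a) ≥150 ft from school — not met.
(b) age ≥ 25 — met.
(1): F OR T → true.
(a) all abutters consent — not satisfied.
(i) food handler cert. — satisfied.
(ii) closes by 7 p.m. — satisfied.
(iii) no code violations — holds.
(b) = T AND T AND T = true.
(c) primary residence — not satisfied.
(2): F OR T OR F → true.
Overall: T AND T → true.

Yes — granted.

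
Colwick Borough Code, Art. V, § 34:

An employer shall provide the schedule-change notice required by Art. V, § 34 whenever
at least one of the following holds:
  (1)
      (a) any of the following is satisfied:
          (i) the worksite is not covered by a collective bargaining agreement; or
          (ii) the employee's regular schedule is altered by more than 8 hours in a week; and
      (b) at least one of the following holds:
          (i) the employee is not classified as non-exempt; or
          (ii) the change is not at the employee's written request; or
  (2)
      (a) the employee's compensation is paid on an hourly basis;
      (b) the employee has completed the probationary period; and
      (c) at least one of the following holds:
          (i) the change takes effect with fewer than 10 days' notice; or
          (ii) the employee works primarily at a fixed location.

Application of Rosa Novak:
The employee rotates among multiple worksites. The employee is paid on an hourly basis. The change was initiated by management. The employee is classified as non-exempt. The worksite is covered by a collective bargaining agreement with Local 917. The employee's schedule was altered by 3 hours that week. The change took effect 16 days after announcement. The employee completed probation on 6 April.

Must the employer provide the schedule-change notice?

No — not required.

(i) no CBA — fails.
(ii) schedule shift > 8h — not satisfied.
(a) = F OR F = false.
(i) not (non-exempt) — not satisfied.
(ii) not employee-requested — holds.
(b): F OR T → true.
(1): F AND T → false.
(a) hourly-paid — holds.
(b) past probation — satisfied.
(i) < 10 days' notice — not satisfied.
(ii) fixed location — not met.
(c) = F OR F = false.
So (2) is not satisfied (T AND T AND F).
So Overall is not satisfied (F OR F).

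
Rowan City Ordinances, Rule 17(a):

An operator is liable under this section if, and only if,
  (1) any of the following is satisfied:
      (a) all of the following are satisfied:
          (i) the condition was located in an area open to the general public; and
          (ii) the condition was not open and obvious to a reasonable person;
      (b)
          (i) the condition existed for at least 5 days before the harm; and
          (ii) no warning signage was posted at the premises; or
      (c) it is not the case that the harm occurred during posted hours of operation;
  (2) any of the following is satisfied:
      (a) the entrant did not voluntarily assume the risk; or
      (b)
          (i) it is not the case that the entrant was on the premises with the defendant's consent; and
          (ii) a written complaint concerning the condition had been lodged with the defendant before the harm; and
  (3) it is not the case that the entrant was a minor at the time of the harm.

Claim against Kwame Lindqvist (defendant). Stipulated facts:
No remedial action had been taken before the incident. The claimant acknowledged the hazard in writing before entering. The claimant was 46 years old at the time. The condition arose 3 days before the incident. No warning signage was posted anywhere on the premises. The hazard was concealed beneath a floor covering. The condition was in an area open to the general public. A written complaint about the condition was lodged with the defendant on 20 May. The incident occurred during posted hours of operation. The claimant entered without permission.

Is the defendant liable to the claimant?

Yes — liable.

(i) public area — holds.
(ii) not open/obvious — holds.
(a): T AND T → true.
(i) condition ≥5 days old — fails.
(ii) no signage posted — holds.
So (b) is not satisfied (F AND T).
(c) not (during posted hours) — not satisfied.
(1): T OR F OR F → true.
(a) no assumed risk — not met.
(i) not (consent to enter) — met.
(ii) complaint lodged — holds.
(b) = T AND T = true.
So (2) is satisfied (F OR T).
(3) not (entrant a minor) — satisfied.
Overall: T AND T AND T → true.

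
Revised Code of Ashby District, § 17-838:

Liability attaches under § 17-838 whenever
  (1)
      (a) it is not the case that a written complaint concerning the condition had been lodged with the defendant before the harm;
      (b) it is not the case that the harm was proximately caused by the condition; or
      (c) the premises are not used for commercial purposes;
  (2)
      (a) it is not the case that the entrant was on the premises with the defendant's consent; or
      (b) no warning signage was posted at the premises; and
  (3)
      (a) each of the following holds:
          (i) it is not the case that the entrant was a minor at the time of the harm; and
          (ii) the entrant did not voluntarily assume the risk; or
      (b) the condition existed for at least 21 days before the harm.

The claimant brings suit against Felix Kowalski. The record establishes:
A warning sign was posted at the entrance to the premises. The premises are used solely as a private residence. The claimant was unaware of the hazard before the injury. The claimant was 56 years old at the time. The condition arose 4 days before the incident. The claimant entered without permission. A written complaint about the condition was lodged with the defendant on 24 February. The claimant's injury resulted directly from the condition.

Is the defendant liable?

Yes — liable.

(a) not (complaint lodged) — fails.
(b) not (proximate cause) — not satisfied.
(c) not (commercial use) — holds.
(1): F OR F OR T → true.
(a) not (consent to enter) — met.
(b) no signage posted — not satisfied.
(2) = T OR F = true.
(i) not (entrant a minor) — holds.
(ii) no assumed risk — holds.
(a): T AND T → true.
(b) condition ≥21 days old — not satisfied.
(3): T OR F → true.
So Overall is satisfied (T AND T AND T).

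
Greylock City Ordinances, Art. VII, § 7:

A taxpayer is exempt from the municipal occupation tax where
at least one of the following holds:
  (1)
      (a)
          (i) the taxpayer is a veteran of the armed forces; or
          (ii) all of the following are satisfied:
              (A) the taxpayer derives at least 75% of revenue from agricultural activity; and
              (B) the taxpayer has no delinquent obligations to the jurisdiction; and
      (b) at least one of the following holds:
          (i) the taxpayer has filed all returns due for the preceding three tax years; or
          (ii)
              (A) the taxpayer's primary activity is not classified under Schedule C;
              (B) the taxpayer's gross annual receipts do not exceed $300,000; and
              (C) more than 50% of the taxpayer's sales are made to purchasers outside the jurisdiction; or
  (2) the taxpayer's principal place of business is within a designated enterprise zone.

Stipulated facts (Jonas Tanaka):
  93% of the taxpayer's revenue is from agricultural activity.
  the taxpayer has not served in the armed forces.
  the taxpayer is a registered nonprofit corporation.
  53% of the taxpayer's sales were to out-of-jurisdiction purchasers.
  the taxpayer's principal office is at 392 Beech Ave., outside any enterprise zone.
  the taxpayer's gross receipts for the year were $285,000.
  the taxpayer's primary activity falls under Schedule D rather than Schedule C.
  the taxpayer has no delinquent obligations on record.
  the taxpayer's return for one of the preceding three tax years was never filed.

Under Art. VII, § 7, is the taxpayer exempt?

(i) veteran — not met.
(A) ≥75% agricultural — met.
(B) no delinquency — holds.
(ii) = T AND T = true.
So (a) is satisfied (F OR T).
(i) returns current — not satisfied.
(A) not (Schedule C activity) — met.
(B) receipts ≤ $300,000 — met.
(C) >50% out-of-jur. sales — satisfied.
(ii): T AND T AND T → true.
(b) = F OR T = true.
(1) = T AND T = true.
(2) in enterprise zone — fails.
So Overall is satisfied (T OR F).

Yes — exempt.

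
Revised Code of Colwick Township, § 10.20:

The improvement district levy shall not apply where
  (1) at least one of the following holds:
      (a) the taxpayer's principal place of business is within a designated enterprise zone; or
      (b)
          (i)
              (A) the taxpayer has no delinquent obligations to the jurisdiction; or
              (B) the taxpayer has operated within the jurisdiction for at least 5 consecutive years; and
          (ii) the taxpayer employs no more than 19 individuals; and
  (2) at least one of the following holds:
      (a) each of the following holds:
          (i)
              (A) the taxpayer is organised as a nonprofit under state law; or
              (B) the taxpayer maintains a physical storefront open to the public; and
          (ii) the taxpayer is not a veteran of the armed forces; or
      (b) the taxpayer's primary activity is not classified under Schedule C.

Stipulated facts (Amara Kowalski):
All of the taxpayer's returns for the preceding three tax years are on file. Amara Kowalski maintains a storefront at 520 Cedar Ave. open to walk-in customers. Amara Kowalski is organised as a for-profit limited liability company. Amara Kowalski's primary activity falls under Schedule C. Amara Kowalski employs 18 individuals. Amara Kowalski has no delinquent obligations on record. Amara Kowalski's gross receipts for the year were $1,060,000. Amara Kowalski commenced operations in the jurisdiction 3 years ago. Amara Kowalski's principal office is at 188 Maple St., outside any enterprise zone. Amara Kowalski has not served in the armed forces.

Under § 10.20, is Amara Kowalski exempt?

(a) in enterprise zone — fails.
(A) no delinquency — holds.
(B) ≥ 5 yrs in jurisdiction — fails.
So (i) is satisfied (T OR F).
(ii) ≤ 19 employees — satisfied.
So (b) is satisfied (T AND T).
(1) = F OR T = true.
(A) nonprofit — not satisfied.
(B) has storefront — holds.
(i): F OR T → true.
(ii) not (veteran) — met.
(a): T AND T → true.
(b) not (Schedule C activity) — fails.
So (2) is satisfied (T OR F).
So Overall is satisfied (T AND T).

Yes — exempt.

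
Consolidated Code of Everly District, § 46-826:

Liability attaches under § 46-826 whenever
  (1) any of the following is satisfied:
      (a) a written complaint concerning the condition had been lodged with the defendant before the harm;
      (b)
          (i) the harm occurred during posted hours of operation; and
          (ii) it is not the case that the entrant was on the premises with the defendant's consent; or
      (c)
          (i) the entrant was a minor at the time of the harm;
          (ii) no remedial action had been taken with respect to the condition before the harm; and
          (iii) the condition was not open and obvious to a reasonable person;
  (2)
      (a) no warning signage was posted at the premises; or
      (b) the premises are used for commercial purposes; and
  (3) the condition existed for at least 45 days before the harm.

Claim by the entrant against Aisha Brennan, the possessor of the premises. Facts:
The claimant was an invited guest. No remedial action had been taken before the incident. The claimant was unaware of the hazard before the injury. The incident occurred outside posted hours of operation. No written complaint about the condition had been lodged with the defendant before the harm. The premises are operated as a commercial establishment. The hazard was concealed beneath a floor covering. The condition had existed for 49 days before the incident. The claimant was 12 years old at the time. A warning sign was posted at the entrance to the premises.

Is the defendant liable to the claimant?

(a) complaint lodged — fails.
(i) during posted hours — not satisfied.
(ii) not (consent to enter) — fails.
So (b) is not satisfied (F AND F).
(i) entrant a minor — holds.
(ii) no remedial action — met.
(iii) not open/obvious — satisfied.
(c): T AND T AND T → true.
So (1) is satisfied (F OR F OR T).
(a) no signage posted — not met.
(b) commercial use — met.
(2): F OR T → true.
(3) condition ≥45 days old — holds.
So Overall is satisfied (T AND T AND T).

Yes — liable.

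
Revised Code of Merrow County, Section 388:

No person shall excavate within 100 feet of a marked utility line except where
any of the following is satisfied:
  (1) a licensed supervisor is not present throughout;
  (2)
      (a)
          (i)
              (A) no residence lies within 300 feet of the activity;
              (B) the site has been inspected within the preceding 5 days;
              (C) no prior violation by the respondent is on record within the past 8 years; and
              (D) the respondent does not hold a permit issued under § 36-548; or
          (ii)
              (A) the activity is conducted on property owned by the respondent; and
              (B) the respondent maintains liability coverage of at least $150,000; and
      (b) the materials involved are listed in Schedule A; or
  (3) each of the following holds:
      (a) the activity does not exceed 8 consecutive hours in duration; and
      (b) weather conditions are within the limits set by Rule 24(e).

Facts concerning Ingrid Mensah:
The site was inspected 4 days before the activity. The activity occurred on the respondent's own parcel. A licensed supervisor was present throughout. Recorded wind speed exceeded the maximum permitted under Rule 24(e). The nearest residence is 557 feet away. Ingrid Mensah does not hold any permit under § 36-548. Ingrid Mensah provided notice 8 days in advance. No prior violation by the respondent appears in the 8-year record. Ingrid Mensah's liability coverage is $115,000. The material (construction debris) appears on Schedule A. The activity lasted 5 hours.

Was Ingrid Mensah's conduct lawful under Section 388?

(1) not (supervisor present) — not met.
(A) no residence in 300 ft — satisfied.
(B) site inspected — satisfied.
(C) no prior violation — met.
(D) not (holds permit) — satisfied.
(i): T AND T AND T AND T → true.
(A) own property — holds.
(B) coverage ≥ $150,000 — fails.
So (ii) is not satisfied (T AND F).
So (a) is satisfied (T OR F).
(b) Schedule A material — satisfied.
(2): T AND T → true.
(a) ≤ 8 hrs duration — holds.
(b) weather ok — not met.
So (3) is not satisfied (T AND F).
Overall: F OR T OR F → true.

Yes — lawful.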